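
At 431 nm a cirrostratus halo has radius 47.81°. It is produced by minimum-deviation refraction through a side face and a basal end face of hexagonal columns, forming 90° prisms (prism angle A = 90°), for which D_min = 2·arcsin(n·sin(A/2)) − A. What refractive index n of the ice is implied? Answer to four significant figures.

1.319

Rearranging: n = sin((D_min + A)/2) / sin(A/2).
(D_min + A)/2 = (47.81° + 90°)/2 = 68.905°.
n = sin 68.905° / sin 45° = 0.9330 / 0.7071 = 1.3194.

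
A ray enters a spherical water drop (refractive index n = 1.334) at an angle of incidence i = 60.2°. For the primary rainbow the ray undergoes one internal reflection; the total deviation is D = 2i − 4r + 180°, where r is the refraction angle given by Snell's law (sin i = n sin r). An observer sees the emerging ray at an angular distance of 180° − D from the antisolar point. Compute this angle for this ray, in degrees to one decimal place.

sin r = sin 60.2° / 1.334 = 0.8678/1.334 = 0.6505; r = 40.58°.
D = 2·60.2° − 4·40.58° + 180° = 120.40° − 162.32° + 180° = 138.08°.
Angle from antisolar point = 180° − D = 41.92°.

41.9°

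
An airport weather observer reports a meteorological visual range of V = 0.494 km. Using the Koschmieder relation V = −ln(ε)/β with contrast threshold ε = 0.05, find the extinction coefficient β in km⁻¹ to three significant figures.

6.06 km⁻¹

β = −ln(0.05) / V = 2.996 / 0.494 = 6.0642 km⁻¹.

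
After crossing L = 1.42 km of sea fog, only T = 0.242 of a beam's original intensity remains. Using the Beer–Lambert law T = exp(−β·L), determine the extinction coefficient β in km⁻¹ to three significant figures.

0.999 km⁻¹

Beer–Lambert: T = exp(−βL) ⇒ β = −ln(T)/L = −ln(0.242)/1.42 = 1.4188/1.42 = 0.9992 km⁻¹.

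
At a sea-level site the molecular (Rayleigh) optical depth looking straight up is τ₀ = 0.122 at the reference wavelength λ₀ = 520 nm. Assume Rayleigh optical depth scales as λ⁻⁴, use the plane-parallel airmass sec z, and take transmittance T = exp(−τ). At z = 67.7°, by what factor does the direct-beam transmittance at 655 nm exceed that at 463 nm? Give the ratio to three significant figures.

1.47

Airmass: sec 67.7° = 2.6354.
τ(655 nm) = 0.122 × (520/655)⁴ × 2.6354 = 0.122 × 0.3972 × 2.6354 = 0.1277.
τ(463 nm) = 0.122 × (520/463)⁴ × 2.6354 = 0.122 × 1.5911 × 2.6354 = 0.5115.
T(655)/T(463) = exp(τ_B − τ_A) = exp(0.3838) = 1.4679.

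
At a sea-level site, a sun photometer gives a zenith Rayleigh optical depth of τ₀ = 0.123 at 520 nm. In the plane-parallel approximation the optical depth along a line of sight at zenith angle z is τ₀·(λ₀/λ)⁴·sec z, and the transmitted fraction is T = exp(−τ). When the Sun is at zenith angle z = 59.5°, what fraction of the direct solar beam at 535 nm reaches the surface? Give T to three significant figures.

0.806

sec 59.5° = 1.9703.
τ = 0.123 × (520/535)⁴ × 1.9703 = 0.123 × 0.8925 × 1.9703 = 0.2163.
T = exp(−0.2163) = 0.8055.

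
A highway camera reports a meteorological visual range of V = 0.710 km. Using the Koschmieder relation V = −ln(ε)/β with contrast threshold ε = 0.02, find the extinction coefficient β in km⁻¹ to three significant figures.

β = −ln(0.02) / V = 3.912 / 0.710 = 5.5099 km⁻¹.

5.51 km⁻¹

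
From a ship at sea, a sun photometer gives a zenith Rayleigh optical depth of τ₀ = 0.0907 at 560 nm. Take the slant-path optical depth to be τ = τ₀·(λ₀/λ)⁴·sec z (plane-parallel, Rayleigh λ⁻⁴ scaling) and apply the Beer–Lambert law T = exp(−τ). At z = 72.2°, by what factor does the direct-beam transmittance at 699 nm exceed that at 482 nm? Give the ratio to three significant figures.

1.52

Airmass: sec 72.2° = 3.2712.
τ(699 nm) = 0.0907 × (560/699)⁴ × 3.2712 = 0.0907 × 0.4119 × 3.2712 = 0.1222.
τ(482 nm) = 0.0907 × (560/482)⁴ × 3.2712 = 0.0907 × 1.8221 × 3.2712 = 0.5406.
T(699)/T(482) = exp(τ_B − τ_A) = exp(0.4184) = 1.5195.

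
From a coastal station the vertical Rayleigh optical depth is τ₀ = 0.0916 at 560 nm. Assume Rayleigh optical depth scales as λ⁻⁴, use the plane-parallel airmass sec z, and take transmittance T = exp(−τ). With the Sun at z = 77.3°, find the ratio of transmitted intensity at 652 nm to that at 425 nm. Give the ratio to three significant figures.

Airmass: sec 77.3° = 4.5486.
τ(652 nm) = 0.0916 × (560/652)⁴ × 4.5486 = 0.0916 × 0.5442 × 4.5486 = 0.2267.
τ(425 nm) = 0.0916 × (560/425)⁴ × 4.5486 = 0.0916 × 3.0144 × 4.5486 = 1.2560.
T(652)/T(425) = exp(τ_B − τ_A) = exp(1.0292) = 2.7988.

2.80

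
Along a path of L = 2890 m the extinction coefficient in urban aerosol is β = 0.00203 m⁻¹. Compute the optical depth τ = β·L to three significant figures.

τ = β·L = 0.00203 × 2890 = 5.8667.

5.87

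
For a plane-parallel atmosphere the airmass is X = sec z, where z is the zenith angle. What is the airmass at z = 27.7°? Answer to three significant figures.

1.13

X = sec z = 1/cos 27.7° = 1/0.8854 = 1.1294.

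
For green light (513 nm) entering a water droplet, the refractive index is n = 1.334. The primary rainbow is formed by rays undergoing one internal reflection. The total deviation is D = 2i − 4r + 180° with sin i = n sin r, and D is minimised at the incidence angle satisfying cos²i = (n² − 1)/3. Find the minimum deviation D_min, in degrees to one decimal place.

cos²i = (1.77956 − 1)/3 = 0.25985; i = arccos(0.50976) = 59.352°.
sin r = sin 59.352°/1.334 = 0.64492; r = 40.159°.
D_min = 2·59.352° − 4·40.159° + 180° = 138.067°.

138.1°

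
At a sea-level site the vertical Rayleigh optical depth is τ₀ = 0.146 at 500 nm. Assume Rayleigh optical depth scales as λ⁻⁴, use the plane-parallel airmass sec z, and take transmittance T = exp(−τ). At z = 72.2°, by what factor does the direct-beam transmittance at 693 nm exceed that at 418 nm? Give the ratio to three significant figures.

2.34

Airmass: sec 72.2° = 3.2712.
τ(693 nm) = 0.146 × (500/693)⁴ × 3.2712 = 0.146 × 0.2710 × 3.2712 = 0.1294.
τ(418 nm) = 0.146 × (500/418)⁴ × 3.2712 = 0.146 × 2.0473 × 3.2712 = 0.9778.
T(693)/T(418) = exp(τ_B − τ_A) = exp(0.8484) = 2.3358.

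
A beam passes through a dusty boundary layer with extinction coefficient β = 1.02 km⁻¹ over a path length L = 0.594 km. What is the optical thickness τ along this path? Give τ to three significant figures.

τ = β·L = 1.02 × 0.594 = 0.6059.

0.606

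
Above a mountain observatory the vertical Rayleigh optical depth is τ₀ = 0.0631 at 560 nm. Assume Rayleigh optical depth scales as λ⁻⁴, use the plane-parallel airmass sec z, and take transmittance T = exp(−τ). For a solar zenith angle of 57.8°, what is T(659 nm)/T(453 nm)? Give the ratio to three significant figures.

Airmass: sec 57.8° = 1.8766.
τ(659 nm) = 0.0631 × (560/659)⁴ × 1.8766 = 0.0631 × 0.5214 × 1.8766 = 0.0617.
τ(453 nm) = 0.0631 × (560/453)⁴ × 1.8766 = 0.0631 × 2.3354 × 1.8766 = 0.2765.
T(659)/T(453) = exp(τ_B − τ_A) = exp(0.2148) = 1.2396.

1.24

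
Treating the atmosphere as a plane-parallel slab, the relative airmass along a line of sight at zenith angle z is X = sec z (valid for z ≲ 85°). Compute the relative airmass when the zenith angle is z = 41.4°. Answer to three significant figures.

X = sec z = 1/cos 41.4° = 1/0.7501 = 1.3331.

1.33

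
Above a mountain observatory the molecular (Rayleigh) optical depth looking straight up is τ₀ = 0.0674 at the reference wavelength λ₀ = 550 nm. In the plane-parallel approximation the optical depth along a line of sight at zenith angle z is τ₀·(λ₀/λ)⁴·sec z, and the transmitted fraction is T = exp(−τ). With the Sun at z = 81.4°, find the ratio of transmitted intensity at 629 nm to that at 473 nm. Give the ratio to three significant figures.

Airmass: sec 81.4° = 6.6874.
τ(629 nm) = 0.0674 × (550/629)⁴ × 6.6874 = 0.0674 × 0.5846 × 6.6874 = 0.2635.
τ(473 nm) = 0.0674 × (550/473)⁴ × 6.6874 = 0.0674 × 1.8281 × 6.6874 = 0.8240.
T(629)/T(473) = exp(τ_B − τ_A) = exp(0.5605) = 1.7515.

1.75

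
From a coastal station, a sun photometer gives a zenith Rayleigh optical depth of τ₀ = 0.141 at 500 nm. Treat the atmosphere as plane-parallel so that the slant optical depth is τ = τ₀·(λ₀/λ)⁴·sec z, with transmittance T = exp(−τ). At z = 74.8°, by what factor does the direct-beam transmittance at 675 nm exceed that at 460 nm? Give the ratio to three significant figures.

Airmass: sec 74.8° = 3.8140.
τ(675 nm) = 0.141 × (500/675)⁴ × 3.8140 = 0.141 × 0.3011 × 3.8140 = 0.1619.
τ(460 nm) = 0.141 × (500/460)⁴ × 3.8140 = 0.141 × 1.3959 × 3.8140 = 0.7507.
T(675)/T(460) = exp(τ_B − τ_A) = exp(0.5888) = 1.8018.

1.80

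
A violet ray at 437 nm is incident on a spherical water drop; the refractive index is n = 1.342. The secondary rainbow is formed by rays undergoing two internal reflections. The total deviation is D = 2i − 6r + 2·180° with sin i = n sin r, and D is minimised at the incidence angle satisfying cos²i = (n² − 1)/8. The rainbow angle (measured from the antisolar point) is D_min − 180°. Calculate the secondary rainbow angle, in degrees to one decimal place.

53.2°

cos²i = (1.80096 − 1)/8 = 0.10012; i = arccos(0.31642) = 71.554°.
sin r = sin 71.554°/1.342 = 0.70687; r = 44.981°.
D_min = 2·71.554° − 6·44.981° + 360° = 233.222°.
Rainbow angle = D_min − 180° = 53.222°.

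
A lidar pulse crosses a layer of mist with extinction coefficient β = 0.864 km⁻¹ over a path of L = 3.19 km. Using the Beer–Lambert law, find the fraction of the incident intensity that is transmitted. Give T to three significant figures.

0.0635

τ = β·L = 0.864 × 3.19 = 2.7562.
T = exp(−2.7562) = 0.0635.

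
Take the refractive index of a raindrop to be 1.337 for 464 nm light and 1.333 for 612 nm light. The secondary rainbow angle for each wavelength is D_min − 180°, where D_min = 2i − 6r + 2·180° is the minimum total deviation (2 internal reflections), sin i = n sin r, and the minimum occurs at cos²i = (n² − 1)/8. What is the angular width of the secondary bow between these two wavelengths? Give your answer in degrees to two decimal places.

At 464 nm (n = 1.337): cos²i = 0.09845 → i = 71.714°, r = 45.249°, D_min = 231.934°, rainbow angle = 51.934°.
At 612 nm (n = 1.333): cos²i = 0.09711 → i = 71.843°, r = 45.466°, D_min = 230.891°, rainbow angle = 50.891°.
Angular width = |51.934° − 50.891°| = 1.043°.

1.04°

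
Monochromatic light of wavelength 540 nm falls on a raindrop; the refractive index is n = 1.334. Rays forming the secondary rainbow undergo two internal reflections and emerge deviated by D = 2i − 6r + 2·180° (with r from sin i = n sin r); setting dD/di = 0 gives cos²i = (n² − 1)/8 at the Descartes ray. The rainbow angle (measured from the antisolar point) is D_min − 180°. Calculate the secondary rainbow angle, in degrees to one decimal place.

51.2°

cos²i = (1.77956 − 1)/8 = 0.09744; i = arccos(0.31216) = 71.810°.
sin r = sin 71.810°/1.334 = 0.71217; r = 45.411°.
D_min = 2·71.810° − 6·45.411° + 360° = 231.153°.
Rainbow angle = D_min − 180° = 51.153°.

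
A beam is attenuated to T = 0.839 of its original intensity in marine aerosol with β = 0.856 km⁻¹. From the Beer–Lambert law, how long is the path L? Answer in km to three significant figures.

0.205 km

Beer–Lambert: T = exp(−βL) ⇒ L = −ln(T)/β = −ln(0.839)/0.856 = 0.1755/0.856 = 0.2051 km.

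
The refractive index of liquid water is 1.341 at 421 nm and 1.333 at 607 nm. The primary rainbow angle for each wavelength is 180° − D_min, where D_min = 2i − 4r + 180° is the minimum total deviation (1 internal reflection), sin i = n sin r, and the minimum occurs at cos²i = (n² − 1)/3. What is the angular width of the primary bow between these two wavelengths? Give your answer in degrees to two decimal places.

At 421 nm (n = 1.341): cos²i = 0.26609 → i = 58.946°, r = 39.705°, D_min = 139.071°, rainbow angle = 40.929°.
At 607 nm (n = 1.333): cos²i = 0.25896 → i = 59.410°, r = 40.225°, D_min = 137.922°, rainbow angle = 42.078°.
Angular width = |40.929° − 42.078°| = 1.149°.

1.15°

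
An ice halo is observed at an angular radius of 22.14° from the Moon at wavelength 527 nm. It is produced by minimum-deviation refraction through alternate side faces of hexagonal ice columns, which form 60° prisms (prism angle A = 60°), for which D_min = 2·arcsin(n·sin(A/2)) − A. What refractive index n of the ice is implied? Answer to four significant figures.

Rearranging: n = sin((D_min + A)/2) / sin(A/2).
(D_min + A)/2 = (22.14° + 60°)/2 = 41.070°.
n = sin 41.070° / sin 30° = 0.6570 / 0.5000 = 1.3140.

1.314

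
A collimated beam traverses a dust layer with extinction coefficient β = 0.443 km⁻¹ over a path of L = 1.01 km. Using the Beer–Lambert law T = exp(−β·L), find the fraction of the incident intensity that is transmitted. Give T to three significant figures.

τ = β·L = 0.443 × 1.01 = 0.4474.
T = exp(−0.4474) = 0.6393.

0.639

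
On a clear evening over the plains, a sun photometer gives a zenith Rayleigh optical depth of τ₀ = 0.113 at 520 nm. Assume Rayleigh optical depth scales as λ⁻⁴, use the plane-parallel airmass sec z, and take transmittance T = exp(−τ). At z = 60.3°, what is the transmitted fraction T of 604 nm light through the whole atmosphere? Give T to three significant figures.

0.882

sec 60.3° = 2.0183.
τ = 0.113 × (520/604)⁴ × 2.0183 = 0.113 × 0.5494 × 2.0183 = 0.1253.
T = exp(−0.1253) = 0.8822.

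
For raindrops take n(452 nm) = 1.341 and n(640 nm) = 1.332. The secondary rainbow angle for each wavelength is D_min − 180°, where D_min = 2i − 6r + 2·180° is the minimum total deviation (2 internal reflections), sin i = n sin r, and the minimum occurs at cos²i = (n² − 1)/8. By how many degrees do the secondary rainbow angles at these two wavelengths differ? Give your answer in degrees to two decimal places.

At 452 nm (n = 1.341): cos²i = 0.09979 → i = 71.586°, r = 45.034°, D_min = 232.966°, rainbow angle = 52.966°.
At 640 nm (n = 1.332): cos²i = 0.09678 → i = 71.875°, r = 45.520°, D_min = 230.628°, rainbow angle = 50.628°.
Angular width = |52.966° − 50.628°| = 2.337°.

2.34°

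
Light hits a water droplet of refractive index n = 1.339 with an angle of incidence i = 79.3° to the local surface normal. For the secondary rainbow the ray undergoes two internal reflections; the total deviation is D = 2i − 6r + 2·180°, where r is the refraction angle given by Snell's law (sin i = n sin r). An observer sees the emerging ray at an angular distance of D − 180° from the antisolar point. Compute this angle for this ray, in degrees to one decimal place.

55.3°

sin r = sin 79.3° / 1.339 = 0.9826/1.339 = 0.7338; r = 47.21°.
D = 2·79.3° − 6·47.21° + 2·180° = 158.60° − 283.26° + 360° = 235.34°.
Angle from antisolar point = D − 180° = 55.34°.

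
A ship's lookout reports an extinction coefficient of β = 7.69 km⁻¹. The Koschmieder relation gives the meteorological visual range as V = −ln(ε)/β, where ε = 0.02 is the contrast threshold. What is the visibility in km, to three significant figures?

0.509 km

V = −ln(0.02) / 7.69 = 3.912 / 7.69 = 0.5087 km.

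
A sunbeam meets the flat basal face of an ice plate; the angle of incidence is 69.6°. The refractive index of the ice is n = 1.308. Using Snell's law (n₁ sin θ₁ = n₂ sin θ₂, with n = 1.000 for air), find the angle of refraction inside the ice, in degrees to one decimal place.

45.8°

Snell: sin θ_r = sin θ_i / n = sin 69.6° / 1.308 = 0.9373 / 1.308 = 0.7166.
θ_r = arcsin(0.7166) = 45.77°.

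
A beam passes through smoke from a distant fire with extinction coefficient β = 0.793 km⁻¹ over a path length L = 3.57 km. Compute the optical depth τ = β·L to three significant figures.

τ = β·L = 0.793 × 3.57 = 2.8310.

2.83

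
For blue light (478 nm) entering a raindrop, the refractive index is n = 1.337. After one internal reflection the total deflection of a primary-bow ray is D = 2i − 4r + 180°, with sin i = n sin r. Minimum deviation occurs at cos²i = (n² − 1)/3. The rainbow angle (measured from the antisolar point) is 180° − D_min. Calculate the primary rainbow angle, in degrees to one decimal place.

41.5°

cos²i = (1.78757 − 1)/3 = 0.26252; i = arccos(0.51237) = 59.178°.
sin r = sin 59.178°/1.337 = 0.64231; r = 39.964°.
D_min = 2·59.178° − 4·39.964° + 180° = 138.500°.
Rainbow angle = 180° − D_min = 41.500°.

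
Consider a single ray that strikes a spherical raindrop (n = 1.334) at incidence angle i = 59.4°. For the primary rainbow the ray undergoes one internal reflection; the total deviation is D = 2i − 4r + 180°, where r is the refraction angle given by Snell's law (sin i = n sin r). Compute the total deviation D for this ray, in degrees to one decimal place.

138.1°

sin r = sin 59.4° / 1.334 = 0.8607/1.334 = 0.6452; r = 40.18°.
D = 2·59.4° − 4·40.18° + 180° = 118.80° − 160.73° + 180° = 138.07°.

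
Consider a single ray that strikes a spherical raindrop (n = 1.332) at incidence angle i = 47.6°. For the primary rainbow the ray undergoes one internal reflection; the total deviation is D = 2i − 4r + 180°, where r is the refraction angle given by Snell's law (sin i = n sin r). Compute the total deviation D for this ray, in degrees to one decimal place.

140.5°

sin r = sin 47.6° / 1.332 = 0.7385/1.332 = 0.5544; r = 33.67°.
D = 2·47.6° − 4·33.67° + 180° = 95.20° − 134.68° + 180° = 140.52°.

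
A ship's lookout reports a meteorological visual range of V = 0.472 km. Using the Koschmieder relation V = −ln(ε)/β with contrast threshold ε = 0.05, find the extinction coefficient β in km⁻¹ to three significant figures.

β = −ln(0.05) / V = 2.996 / 0.472 = 6.3469 km⁻¹.

6.35 km⁻¹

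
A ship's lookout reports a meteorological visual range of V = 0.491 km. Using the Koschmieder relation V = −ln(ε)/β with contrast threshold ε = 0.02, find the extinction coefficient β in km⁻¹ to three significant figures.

7.97 km⁻¹

β = −ln(0.02) / V = 3.912 / 0.491 = 7.9675 km⁻¹.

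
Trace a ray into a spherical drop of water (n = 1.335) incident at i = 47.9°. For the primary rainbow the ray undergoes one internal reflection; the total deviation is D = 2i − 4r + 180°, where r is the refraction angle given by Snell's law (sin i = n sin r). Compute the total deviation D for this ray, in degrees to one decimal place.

140.7°

sin r = sin 47.9° / 1.335 = 0.7420/1.335 = 0.5558; r = 33.76°.
D = 2·47.9° − 4·33.76° + 180° = 95.80° − 135.06° + 180° = 140.74°.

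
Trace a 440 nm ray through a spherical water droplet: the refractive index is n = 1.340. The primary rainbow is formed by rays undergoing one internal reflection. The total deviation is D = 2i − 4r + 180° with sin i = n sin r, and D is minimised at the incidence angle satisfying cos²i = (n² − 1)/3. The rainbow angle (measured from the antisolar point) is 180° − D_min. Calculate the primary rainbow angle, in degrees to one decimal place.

cos²i = (1.79560 − 1)/3 = 0.26520; i = arccos(0.51498) = 59.004°.
sin r = sin 59.004°/1.340 = 0.63971; r = 39.770°.
D_min = 2·59.004° − 4·39.770° + 180° = 138.929°.
Rainbow angle = 180° − D_min = 41.071°.

41.1°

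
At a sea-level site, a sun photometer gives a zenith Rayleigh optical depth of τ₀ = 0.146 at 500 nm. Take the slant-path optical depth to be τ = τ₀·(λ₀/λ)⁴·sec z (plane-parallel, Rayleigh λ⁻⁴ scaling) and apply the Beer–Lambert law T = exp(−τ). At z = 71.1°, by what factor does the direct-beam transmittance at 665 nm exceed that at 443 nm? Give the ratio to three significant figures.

Airmass: sec 71.1° = 3.0872.
τ(665 nm) = 0.146 × (500/665)⁴ × 3.0872 = 0.146 × 0.3196 × 3.0872 = 0.1440.
τ(443 nm) = 0.146 × (500/443)⁴ × 3.0872 = 0.146 × 1.6228 × 3.0872 = 0.7314.
T(665)/T(443) = exp(τ_B − τ_A) = exp(0.5874) = 1.7993.

1.80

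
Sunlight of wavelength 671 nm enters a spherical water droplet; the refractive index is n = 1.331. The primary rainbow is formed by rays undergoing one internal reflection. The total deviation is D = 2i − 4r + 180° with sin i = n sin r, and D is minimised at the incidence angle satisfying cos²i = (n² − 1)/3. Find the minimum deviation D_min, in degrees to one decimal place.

cos²i = (1.77156 − 1)/3 = 0.25719; i = arccos(0.50714) = 59.527°.
sin r = sin 59.527°/1.331 = 0.64753; r = 40.356°.
D_min = 2·59.527° − 4·40.356° + 180° = 137.630°.

137.6°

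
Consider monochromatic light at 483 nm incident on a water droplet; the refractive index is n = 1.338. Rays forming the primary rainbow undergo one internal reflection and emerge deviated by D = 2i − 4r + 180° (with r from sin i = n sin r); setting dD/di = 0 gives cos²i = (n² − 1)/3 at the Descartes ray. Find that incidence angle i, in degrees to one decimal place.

59.1°

cos²i = (1.338² − 1)/3 = (1.79024 − 1)/3 = 0.26341.
cos i = 0.51324, so i = 59.120°.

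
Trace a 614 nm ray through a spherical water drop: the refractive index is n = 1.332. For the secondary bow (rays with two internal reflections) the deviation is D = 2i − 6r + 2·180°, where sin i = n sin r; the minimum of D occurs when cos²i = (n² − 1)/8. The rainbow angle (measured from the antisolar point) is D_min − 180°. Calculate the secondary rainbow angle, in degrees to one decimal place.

cos²i = (1.77422 − 1)/8 = 0.09678; i = arccos(0.31109) = 71.875°.
sin r = sin 71.875°/1.332 = 0.71350; r = 45.520°.
D_min = 2·71.875° − 6·45.520° + 360° = 230.628°.
Rainbow angle = D_min − 180° = 50.628°.

50.6°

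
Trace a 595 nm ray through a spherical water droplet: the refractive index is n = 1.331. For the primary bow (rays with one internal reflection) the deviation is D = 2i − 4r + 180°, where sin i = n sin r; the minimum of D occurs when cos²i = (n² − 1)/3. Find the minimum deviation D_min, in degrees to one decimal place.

cos²i = (1.77156 − 1)/3 = 0.25719; i = arccos(0.50714) = 59.527°.
sin r = sin 59.527°/1.331 = 0.64753; r = 40.356°.
D_min = 2·59.527° − 4·40.356° + 180° = 137.630°.

137.6°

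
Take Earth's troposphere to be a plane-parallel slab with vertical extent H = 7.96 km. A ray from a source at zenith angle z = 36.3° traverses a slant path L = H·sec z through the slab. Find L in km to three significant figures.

sec z = 1/cos 36.3° = 1.2408.
L = 7.96 × 1.2408 = 9.877 km.

9.88 km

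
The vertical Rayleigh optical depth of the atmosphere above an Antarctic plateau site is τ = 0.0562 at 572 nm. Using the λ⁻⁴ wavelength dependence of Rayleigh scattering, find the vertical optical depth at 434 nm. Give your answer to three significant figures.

0.170

τ(434 nm) = τ(572 nm) × (572/434)⁴ = 0.0562 × (1.3180)⁴ = 0.0562 × 3.0173 = 0.1696.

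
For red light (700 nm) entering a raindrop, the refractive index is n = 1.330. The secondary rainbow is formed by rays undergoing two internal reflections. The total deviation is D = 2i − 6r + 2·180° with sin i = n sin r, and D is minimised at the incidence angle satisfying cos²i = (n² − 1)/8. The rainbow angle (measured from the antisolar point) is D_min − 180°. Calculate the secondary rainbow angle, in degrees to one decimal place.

cos²i = (1.76890 − 1)/8 = 0.09611; i = arccos(0.31002) = 71.940°.
sin r = sin 71.940°/1.330 = 0.71483; r = 45.630°.
D_min = 2·71.940° − 6·45.630° + 360° = 230.101°.
Rainbow angle = D_min − 180° = 50.101°.

50.1°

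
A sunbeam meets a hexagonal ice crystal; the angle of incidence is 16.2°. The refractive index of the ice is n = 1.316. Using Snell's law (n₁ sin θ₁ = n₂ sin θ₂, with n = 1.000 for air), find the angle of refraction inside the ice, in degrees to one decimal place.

Snell: sin θ_r = sin θ_i / n = sin 16.2° / 1.316 = 0.2790 / 1.316 = 0.2120.
θ_r = arcsin(0.2120) = 12.24°.

12.2°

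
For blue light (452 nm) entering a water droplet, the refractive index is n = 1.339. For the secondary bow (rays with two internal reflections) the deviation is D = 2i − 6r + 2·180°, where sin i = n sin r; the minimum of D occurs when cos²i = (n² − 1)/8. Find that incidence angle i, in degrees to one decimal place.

71.6°

cos²i = (1.339² − 1)/8 = (1.79292 − 1)/8 = 0.09912.
cos i = 0.31483, so i = 71.650°.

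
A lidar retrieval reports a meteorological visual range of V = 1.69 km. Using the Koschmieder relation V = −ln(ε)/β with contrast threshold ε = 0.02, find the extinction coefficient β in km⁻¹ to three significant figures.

β = −ln(0.02) / V = 3.912 / 1.69 = 2.3148 km⁻¹.

2.31 km⁻¹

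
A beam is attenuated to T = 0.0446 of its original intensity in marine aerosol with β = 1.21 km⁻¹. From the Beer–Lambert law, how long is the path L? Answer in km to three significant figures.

Beer–Lambert: T = exp(−βL) ⇒ L = −ln(T)/β = −ln(0.0446)/1.21 = 3.1100/1.21 = 2.57 km.

2.57 km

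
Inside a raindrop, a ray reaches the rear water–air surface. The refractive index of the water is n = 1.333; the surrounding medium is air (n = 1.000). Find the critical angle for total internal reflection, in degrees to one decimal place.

48.6°

sin θ_c = n_air / n = 1.000 / 1.333 = 0.7502.
θ_c = arcsin(0.7502) = 48.61°.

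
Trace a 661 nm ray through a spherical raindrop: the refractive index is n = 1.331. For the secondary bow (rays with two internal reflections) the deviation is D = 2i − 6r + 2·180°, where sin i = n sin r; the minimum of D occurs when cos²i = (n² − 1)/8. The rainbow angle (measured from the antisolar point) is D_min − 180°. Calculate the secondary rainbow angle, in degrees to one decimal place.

cos²i = (1.77156 − 1)/8 = 0.09645; i = arccos(0.31056) = 71.907°.
sin r = sin 71.907°/1.331 = 0.71417; r = 45.575°.
D_min = 2·71.907° − 6·45.575° + 360° = 230.365°.
Rainbow angle = D_min − 180° = 50.365°.

50.4°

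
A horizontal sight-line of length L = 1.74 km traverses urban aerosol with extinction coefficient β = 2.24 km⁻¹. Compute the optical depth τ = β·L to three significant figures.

3.90

τ = β·L = 2.24 × 1.74 = 3.8976.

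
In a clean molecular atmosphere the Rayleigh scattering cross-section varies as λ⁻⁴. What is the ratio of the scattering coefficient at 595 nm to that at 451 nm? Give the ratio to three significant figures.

0.330

Rayleigh scattering ∝ λ⁻⁴, so the ratio of coefficients is the inverse fourth power of the wavelength ratio.
σ(595)/σ(451) = (451/595)⁴ = (0.7580)⁴ = 0.3301.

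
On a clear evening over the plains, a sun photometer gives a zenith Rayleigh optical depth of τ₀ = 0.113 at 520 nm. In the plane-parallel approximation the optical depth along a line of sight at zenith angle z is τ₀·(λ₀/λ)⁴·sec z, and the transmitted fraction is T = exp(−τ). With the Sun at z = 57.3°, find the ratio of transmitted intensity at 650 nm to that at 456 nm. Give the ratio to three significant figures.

Airmass: sec 57.3° = 1.8510.
τ(650 nm) = 0.113 × (520/650)⁴ × 1.8510 = 0.113 × 0.4096 × 1.8510 = 0.0857.
τ(456 nm) = 0.113 × (520/456)⁴ × 1.8510 = 0.113 × 1.6910 × 1.8510 = 0.3537.
T(650)/T(456) = exp(τ_B − τ_A) = exp(0.2680) = 1.3074.

1.31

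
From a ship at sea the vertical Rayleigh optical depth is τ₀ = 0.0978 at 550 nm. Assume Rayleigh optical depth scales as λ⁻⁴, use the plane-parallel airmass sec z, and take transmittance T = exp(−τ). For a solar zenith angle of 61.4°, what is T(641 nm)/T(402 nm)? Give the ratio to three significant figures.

Airmass: sec 61.4° = 2.0890.
τ(641 nm) = 0.0978 × (550/641)⁴ × 2.0890 = 0.0978 × 0.5420 × 2.0890 = 0.1107.
τ(402 nm) = 0.0978 × (550/402)⁴ × 2.0890 = 0.0978 × 3.5039 × 2.0890 = 0.7159.
T(641)/T(402) = exp(τ_B − τ_A) = exp(0.6051) = 1.8315.

1.83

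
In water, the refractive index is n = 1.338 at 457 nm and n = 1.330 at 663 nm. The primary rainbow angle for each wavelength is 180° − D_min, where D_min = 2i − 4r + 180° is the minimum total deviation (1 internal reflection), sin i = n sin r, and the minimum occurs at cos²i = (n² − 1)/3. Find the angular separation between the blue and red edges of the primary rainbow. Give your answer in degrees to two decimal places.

1.16°

At 457 nm (n = 1.338): cos²i = 0.26341 → i = 59.120°, r = 39.899°, D_min = 138.643°, rainbow angle = 41.357°.
At 663 nm (n = 1.330): cos²i = 0.25630 → i = 59.585°, r = 40.422°, D_min = 137.484°, rainbow angle = 42.516°.
Angular width = |41.357° − 42.516°| = 1.160°.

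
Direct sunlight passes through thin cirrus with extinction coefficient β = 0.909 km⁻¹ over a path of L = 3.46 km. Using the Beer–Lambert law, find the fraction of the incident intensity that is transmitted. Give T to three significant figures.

τ = β·L = 0.909 × 3.46 = 3.1451.
T = exp(−3.1451) = 0.0431.

0.0431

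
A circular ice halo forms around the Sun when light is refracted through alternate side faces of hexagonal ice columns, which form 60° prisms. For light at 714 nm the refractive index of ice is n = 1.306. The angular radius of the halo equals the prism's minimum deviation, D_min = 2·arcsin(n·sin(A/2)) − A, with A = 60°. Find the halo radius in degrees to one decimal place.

21.5°

n·sin(A/2) = 1.306 × sin 30° = 1.306 × 0.5000 = 0.6530.
D_min = 2·arcsin(0.6530) − 60° = 2 × 40.768° − 60° = 21.536°.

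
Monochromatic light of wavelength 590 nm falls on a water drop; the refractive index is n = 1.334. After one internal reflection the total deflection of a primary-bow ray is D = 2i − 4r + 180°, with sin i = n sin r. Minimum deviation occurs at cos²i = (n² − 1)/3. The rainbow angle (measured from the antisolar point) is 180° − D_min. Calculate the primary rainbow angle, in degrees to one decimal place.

cos²i = (1.77956 − 1)/3 = 0.25985; i = arccos(0.50976) = 59.352°.
sin r = sin 59.352°/1.334 = 0.64492; r = 40.159°.
D_min = 2·59.352° − 4·40.159° + 180° = 138.067°.
Rainbow angle = 180° − D_min = 41.933°.

41.9°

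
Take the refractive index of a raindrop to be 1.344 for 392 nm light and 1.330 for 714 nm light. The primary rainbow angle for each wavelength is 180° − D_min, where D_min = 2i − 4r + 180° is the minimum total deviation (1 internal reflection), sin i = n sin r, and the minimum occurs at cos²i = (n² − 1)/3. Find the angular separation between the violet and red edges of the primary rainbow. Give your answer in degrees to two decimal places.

At 392 nm (n = 1.344): cos²i = 0.26878 → i = 58.772°, r = 39.512°, D_min = 139.495°, rainbow angle = 40.505°.
At 714 nm (n = 1.330): cos²i = 0.25630 → i = 59.585°, r = 40.422°, D_min = 137.484°, rainbow angle = 42.516°.
Angular width = |40.505° − 42.516°| = 2.011°.

2.01°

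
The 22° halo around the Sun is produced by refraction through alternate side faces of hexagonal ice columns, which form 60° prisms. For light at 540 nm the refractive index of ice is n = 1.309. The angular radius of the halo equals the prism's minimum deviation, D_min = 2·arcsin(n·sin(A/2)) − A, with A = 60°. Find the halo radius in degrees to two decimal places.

n·sin(A/2) = 1.309 × sin 30° = 1.309 × 0.5000 = 0.6545.
D_min = 2·arcsin(0.6545) − 60° = 2 × 40.882° − 60° = 21.763°.

21.76°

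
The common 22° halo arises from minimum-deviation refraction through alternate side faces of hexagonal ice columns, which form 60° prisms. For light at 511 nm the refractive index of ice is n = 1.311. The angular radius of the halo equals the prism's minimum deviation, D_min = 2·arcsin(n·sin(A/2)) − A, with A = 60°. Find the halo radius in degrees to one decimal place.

21.9°

n·sin(A/2) = 1.311 × sin 30° = 1.311 × 0.5000 = 0.6555.
D_min = 2·arcsin(0.6555) − 60° = 2 × 40.958° − 60° = 21.915°.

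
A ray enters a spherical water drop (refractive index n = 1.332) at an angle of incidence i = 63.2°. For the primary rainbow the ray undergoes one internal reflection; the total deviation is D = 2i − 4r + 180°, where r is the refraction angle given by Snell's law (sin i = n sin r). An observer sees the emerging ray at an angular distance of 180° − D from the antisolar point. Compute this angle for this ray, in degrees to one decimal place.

sin r = sin 63.2° / 1.332 = 0.8926/1.332 = 0.6701; r = 42.08°.
D = 2·63.2° − 4·42.08° + 180° = 126.40° − 168.30° + 180° = 138.10°.
Angle from antisolar point = 180° − D = 41.90°.

41.9°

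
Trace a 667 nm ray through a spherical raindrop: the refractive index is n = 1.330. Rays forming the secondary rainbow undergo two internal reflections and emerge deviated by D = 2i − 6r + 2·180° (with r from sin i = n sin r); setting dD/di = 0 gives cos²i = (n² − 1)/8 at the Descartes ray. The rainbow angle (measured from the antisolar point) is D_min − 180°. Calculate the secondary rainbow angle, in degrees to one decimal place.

cos²i = (1.76890 − 1)/8 = 0.09611; i = arccos(0.31002) = 71.940°.
sin r = sin 71.940°/1.330 = 0.71483; r = 45.630°.
D_min = 2·71.940° − 6·45.630° + 360° = 230.101°.
Rainbow angle = D_min − 180° = 50.101°.

50.1°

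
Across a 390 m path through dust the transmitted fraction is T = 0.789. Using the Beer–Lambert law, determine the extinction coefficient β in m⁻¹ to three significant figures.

Beer–Lambert: T = exp(−βL) ⇒ β = −ln(T)/L = −ln(0.789)/390 = 0.2370/390 = 0.0006077 m⁻¹.

0.000608 m⁻¹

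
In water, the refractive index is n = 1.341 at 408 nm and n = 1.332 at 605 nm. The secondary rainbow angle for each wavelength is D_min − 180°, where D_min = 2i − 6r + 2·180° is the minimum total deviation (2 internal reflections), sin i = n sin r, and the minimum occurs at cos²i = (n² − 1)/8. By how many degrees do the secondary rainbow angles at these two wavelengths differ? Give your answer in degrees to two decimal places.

At 408 nm (n = 1.341): cos²i = 0.09979 → i = 71.586°, r = 45.034°, D_min = 232.966°, rainbow angle = 52.966°.
At 605 nm (n = 1.332): cos²i = 0.09678 → i = 71.875°, r = 45.520°, D_min = 230.628°, rainbow angle = 50.628°.
Angular width = |52.966° − 50.628°| = 2.337°.

2.34°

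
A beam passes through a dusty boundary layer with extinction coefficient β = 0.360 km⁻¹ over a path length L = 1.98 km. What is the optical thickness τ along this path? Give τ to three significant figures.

0.713

τ = β·L = 0.360 × 1.98 = 0.7128.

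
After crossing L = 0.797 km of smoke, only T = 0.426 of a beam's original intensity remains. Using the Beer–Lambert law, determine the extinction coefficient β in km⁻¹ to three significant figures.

1.07 km⁻¹

Beer–Lambert: T = exp(−βL) ⇒ β = −ln(T)/L = −ln(0.426)/0.797 = 0.8533/0.797 = 1.071 km⁻¹.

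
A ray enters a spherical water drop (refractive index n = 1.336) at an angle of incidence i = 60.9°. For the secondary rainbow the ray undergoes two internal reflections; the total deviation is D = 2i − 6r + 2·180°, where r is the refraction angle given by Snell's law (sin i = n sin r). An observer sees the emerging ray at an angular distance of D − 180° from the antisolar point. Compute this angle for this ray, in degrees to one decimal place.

56.7°

sin r = sin 60.9° / 1.336 = 0.8738/1.336 = 0.6540; r = 40.85°.
D = 2·60.9° − 6·40.85° + 2·180° = 121.80° − 245.07° + 360° = 236.73°.
Angle from antisolar point = D − 180° = 56.73°.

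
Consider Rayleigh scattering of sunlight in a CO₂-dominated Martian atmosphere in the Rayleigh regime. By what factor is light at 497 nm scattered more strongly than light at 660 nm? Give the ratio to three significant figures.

Rayleigh scattering ∝ λ⁻⁴, so the ratio of coefficients is the inverse fourth power of the wavelength ratio.
σ(497)/σ(660) = (660/497)⁴ = (1.3280)⁴ = 3.11.

3.11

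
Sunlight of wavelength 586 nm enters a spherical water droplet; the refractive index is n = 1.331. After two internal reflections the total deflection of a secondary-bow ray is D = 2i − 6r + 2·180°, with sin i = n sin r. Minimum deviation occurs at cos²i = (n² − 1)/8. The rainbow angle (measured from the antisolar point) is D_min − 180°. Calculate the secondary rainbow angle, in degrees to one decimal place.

cos²i = (1.77156 − 1)/8 = 0.09645; i = arccos(0.31056) = 71.907°.
sin r = sin 71.907°/1.331 = 0.71417; r = 45.575°.
D_min = 2·71.907° − 6·45.575° + 360° = 230.365°.
Rainbow angle = D_min − 180° = 50.365°.

50.4°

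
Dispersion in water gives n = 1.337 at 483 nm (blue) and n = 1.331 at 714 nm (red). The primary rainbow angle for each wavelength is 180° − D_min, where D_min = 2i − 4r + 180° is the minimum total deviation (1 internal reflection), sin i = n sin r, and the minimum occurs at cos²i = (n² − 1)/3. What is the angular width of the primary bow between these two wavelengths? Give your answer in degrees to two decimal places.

0.87°

At 483 nm (n = 1.337): cos²i = 0.26252 → i = 59.178°, r = 39.964°, D_min = 138.500°, rainbow angle = 41.500°.
At 714 nm (n = 1.331): cos²i = 0.25719 → i = 59.527°, r = 40.356°, D_min = 137.630°, rainbow angle = 42.370°.
Angular width = |41.500° − 42.370°| = 0.870°.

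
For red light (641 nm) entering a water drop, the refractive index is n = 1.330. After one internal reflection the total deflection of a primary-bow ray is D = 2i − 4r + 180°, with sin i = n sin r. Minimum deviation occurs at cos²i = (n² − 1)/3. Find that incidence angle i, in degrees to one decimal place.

59.6°

cos²i = (1.330² − 1)/3 = (1.76890 − 1)/3 = 0.25630.
cos i = 0.50626, so i = 59.585°.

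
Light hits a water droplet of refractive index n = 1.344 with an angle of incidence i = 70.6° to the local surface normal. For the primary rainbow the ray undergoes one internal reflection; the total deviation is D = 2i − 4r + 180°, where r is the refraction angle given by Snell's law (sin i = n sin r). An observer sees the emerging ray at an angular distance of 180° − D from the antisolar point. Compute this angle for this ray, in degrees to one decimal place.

sin r = sin 70.6° / 1.344 = 0.9432/1.344 = 0.7018; r = 44.57°.
D = 2·70.6° − 4·44.57° + 180° = 141.20° − 178.29° + 180° = 142.91°.
Angle from antisolar point = 180° − D = 37.09°.

37.1°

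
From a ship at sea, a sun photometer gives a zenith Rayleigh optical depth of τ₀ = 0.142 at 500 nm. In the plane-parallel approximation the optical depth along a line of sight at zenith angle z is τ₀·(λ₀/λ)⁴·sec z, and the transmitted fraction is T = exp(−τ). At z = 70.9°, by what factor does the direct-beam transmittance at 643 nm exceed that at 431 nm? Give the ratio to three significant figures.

Airmass: sec 70.9° = 3.0561.
τ(643 nm) = 0.142 × (500/643)⁴ × 3.0561 = 0.142 × 0.3656 × 3.0561 = 0.1587.
τ(431 nm) = 0.142 × (500/431)⁴ × 3.0561 = 0.142 × 1.8112 × 3.0561 = 0.7860.
T(643)/T(431) = exp(τ_B − τ_A) = exp(0.6273) = 1.8726.

1.87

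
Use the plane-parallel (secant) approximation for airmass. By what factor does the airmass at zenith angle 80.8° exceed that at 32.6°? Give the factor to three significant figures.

X(80.8°)/X(32.6°) = sec 80.8° / sec 32.6° = cos 32.6° / cos 80.8° = 0.8425/0.1599 = 5.2692.

5.27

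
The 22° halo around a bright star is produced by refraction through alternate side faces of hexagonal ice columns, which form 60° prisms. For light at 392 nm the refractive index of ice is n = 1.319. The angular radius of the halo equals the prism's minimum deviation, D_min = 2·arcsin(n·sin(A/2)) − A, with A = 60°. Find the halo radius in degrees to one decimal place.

n·sin(A/2) = 1.319 × sin 30° = 1.319 × 0.5000 = 0.6595.
D_min = 2·arcsin(0.6595) − 60° = 2 × 41.262° − 60° = 22.524°.

22.5°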